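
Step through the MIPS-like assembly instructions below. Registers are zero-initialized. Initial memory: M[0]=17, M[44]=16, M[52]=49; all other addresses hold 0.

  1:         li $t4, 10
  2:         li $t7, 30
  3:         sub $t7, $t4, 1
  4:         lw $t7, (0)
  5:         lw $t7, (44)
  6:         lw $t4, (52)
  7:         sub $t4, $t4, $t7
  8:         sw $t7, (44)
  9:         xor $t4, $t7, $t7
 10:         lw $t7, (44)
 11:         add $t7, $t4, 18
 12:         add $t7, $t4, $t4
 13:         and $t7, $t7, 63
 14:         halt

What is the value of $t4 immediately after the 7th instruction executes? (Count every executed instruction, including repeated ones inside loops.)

33

after li $t4, 10: $t4=10
after li $t7, 30: $t7=30
after sub $t7, $t4, 1: $t7=10-1=9
after lw $t7, (0): $t7=M[0]=17
after lw $t7, (44): $t7=M[44]=16
after lw $t4, (52): $t4=M[52]=49
after sub $t4, $t4, $t7: $t4=49-16=33
After step 7: $t4 = 33.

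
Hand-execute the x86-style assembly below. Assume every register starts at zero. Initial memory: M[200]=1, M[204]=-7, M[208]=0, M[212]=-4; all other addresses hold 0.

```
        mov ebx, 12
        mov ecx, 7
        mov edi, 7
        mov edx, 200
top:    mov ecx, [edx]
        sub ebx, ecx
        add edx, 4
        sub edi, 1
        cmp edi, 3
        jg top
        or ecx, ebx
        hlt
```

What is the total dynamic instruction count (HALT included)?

30

mov ebx, 12 → ebx=12
mov ecx, 7 → ecx=7
mov edi, 7 → edi=7
mov edx, 200 → edx=200
mov ecx, [edx] → ecx=M[200]=1
sub ebx, ecx → ebx=12-1=11
add edx, 4 → edx=200+4=204
sub edi, 1 → edi=7-1=6
cmp edi, 3  (cmp 6,3)
jg top: taken
mov ecx, [edx] → ecx=M[204]=-7
sub ebx, ecx → ebx=11-(-7)=18
add edx, 4 → edx=204+4=208
sub edi, 1 → edi=6-1=5
cmp edi, 3  (cmp 5,3)
jg top: taken
mov ecx, [edx] → ecx=M[208]=0
sub ebx, ecx → ebx=18-0=18
add edx, 4 → edx=208+4=212
sub edi, 1 → edi=5-1=4
cmp edi, 3  (cmp 4,3)
jg top: taken
mov ecx, [edx] → ecx=M[212]=-4
sub ebx, ecx → ebx=18-(-4)=22
add edx, 4 → edx=212+4=216
sub edi, 1 → edi=4-1=3
cmp edi, 3  (cmp 3,3)
jg top: not taken
or ecx, ebx → ecx=(-4)|22=-2
halt.
Total executed instructions: 30.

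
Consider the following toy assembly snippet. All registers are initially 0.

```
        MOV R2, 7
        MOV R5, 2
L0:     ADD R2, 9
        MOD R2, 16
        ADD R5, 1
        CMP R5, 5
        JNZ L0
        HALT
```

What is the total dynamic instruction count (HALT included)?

18

after MOV R2, 7: R2=7
after MOV R5, 2: R5=2
after ADD R2, 9: R2=7+9=16
after MOD R2, 16: R2=16%16=0
after ADD R5, 1: R5=2+1=3
CMP R5, 5  (cmp 3,5)
JNZ L0: taken
after ADD R2, 9: R2=0+9=9
after MOD R2, 16: R2=9%16=9
after ADD R5, 1: R5=3+1=4
CMP R5, 5  (cmp 4,5)
JNZ L0: taken
after ADD R2, 9: R2=9+9=18
after MOD R2, 16: R2=18%16=2
after ADD R5, 1: R5=4+1=5
CMP R5, 5  (cmp 5,5)
JNZ L0: not taken
halt.
Total executed instructions: 18.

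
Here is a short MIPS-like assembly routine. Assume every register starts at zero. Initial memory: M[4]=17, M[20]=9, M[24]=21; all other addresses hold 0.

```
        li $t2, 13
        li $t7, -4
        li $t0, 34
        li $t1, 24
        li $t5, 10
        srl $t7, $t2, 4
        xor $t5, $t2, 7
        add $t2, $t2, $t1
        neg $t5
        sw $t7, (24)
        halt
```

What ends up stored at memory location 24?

$t2=13
$t7=-4
$t0=34
$t1=24
$t5=10
$t7=13>>4=0
$t5=13^7=10
$t2=13+24=37
$t5=-(10)=-10
sw $t7, (24) → M[24]=0
halt.

0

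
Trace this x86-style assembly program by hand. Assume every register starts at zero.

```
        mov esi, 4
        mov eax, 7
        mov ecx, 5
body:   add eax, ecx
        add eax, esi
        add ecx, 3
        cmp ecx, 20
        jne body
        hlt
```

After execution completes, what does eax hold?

82

mov esi, 4 → esi=4
mov eax, 7 → eax=7
mov ecx, 5 → ecx=5
add eax, ecx → eax=7+5=12
add eax, esi → eax=12+4=16
add ecx, 3 → ecx=5+3=8
cmp ecx, 20  (cmp 8,20)
jne body: taken
add eax, ecx → eax=16+8=24
add eax, esi → eax=24+4=28
add ecx, 3 → ecx=8+3=11
cmp ecx, 20  (cmp 11,20)
jne body: taken
add eax, ecx → eax=28+11=39
add eax, esi → eax=39+4=43
add ecx, 3 → ecx=11+3=14
cmp ecx, 20  (cmp 14,20)
jne body: taken
add eax, ecx → eax=43+14=57
add eax, esi → eax=57+4=61
add ecx, 3 → ecx=14+3=17
cmp ecx, 20  (cmp 17,20)
jne body: taken
add eax, ecx → eax=61+17=78
add eax, esi → eax=78+4=82
add ecx, 3 → ecx=17+3=20
cmp ecx, 20  (cmp 20,20)
jne body: not taken
halt.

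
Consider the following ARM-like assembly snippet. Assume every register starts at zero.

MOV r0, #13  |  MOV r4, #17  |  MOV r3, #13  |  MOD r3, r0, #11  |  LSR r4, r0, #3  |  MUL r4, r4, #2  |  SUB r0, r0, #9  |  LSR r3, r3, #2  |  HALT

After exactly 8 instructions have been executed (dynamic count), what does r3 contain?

after MOV r0, #13: r0=13
after MOV r4, #17: r4=17
after MOV r3, #13: r3=13
after MOD r3, r0, #11: r3=13%11=2
after LSR r4, r0, #3: r4=13>>3=1
after MUL r4, r4, #2: r4=1*2=2
after SUB r0, r0, #9: r0=13-9=4
after LSR r3, r3, #2: r3=2>>2=0
After step 8: r3 = 0.

0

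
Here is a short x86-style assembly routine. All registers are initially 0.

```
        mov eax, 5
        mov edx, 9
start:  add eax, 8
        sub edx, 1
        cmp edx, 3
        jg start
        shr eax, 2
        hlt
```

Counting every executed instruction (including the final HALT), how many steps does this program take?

28

eax=5
edx=9
eax=5+8=13
edx=9-1=8
cmp edx, 3  (cmp 8,3)
jg start: taken
eax=13+8=21
edx=8-1=7
cmp edx, 3  (cmp 7,3)
jg start: taken
eax=21+8=29
edx=7-1=6
cmp edx, 3  (cmp 6,3)
jg start: taken
eax=29+8=37
edx=6-1=5
cmp edx, 3  (cmp 5,3)
jg start: taken
eax=37+8=45
edx=5-1=4
cmp edx, 3  (cmp 4,3)
jg start: taken
eax=45+8=53
edx=4-1=3
cmp edx, 3  (cmp 3,3)
jg start: not taken
eax=53>>2=13
halt.
Total executed instructions: 28.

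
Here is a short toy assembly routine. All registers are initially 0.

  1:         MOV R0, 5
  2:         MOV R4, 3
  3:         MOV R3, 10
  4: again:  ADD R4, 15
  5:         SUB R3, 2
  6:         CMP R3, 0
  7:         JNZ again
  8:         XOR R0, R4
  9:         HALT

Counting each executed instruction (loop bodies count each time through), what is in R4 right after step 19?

63

after MOV R0, 5: R0=5
after MOV R4, 3: R4=3
after MOV R3, 10: R3=10
after ADD R4, 15: R4=3+15=18
after SUB R3, 2: R3=10-2=8
CMP R3, 0  (cmp 8,0)
JNZ again: taken
after ADD R4, 15: R4=18+15=33
after SUB R3, 2: R3=8-2=6
CMP R3, 0  (cmp 6,0)
JNZ again: taken
after ADD R4, 15: R4=33+15=48
after SUB R3, 2: R3=6-2=4
CMP R3, 0  (cmp 4,0)
JNZ again: taken
after ADD R4, 15: R4=48+15=63
after SUB R3, 2: R3=4-2=2
CMP R3, 0  (cmp 2,0)
JNZ again: taken
After step 19: R4 = 63.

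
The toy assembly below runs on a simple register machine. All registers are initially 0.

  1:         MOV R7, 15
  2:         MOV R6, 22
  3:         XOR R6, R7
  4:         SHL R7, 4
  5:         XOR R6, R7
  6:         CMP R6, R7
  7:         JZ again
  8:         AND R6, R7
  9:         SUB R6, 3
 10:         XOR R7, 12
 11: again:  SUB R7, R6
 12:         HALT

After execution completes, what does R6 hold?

R7=15
R6=22
R6=22^15=25
R7=15<<4=240
R6=25^240=233
CMP R6, R7  (cmp 233,240)
JZ again: not taken
R6=233&240=224
R6=224-3=221
R7=240^12=252
R7=252-221=31
halt.

221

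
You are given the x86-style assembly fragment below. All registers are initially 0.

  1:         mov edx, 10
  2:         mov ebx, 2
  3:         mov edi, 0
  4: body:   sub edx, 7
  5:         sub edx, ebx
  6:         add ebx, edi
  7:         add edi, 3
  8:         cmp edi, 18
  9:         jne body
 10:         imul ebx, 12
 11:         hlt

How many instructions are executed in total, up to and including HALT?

41

after mov edx, 10: edx=10
after mov ebx, 2: ebx=2
after mov edi, 0: edi=0
after sub edx, 7: edx=10-7=3
after sub edx, ebx: edx=3-2=1
after add ebx, edi: ebx=2+0=2
after add edi, 3: edi=0+3=3
cmp edi, 18  (cmp 3,18)
jne body: taken
after sub edx, 7: edx=1-7=-6
after sub edx, ebx: edx=(-6)-2=-8
after add ebx, edi: ebx=2+3=5
after add edi, 3: edi=3+3=6
cmp edi, 18  (cmp 6,18)
jne body: taken
after sub edx, 7: edx=(-8)-7=-15
after sub edx, ebx: edx=(-15)-5=-20
after add ebx, edi: ebx=5+6=11
after add edi, 3: edi=6+3=9
cmp edi, 18  (cmp 9,18)
jne body: taken
after sub edx, 7: edx=(-20)-7=-27
after sub edx, ebx: edx=(-27)-11=-38
after add ebx, edi: ebx=11+9=20
after add edi, 3: edi=9+3=12
cmp edi, 18  (cmp 12,18)
jne body: taken
after sub edx, 7: edx=(-38)-7=-45
after sub edx, ebx: edx=(-45)-20=-65
after add ebx, edi: ebx=20+12=32
after add edi, 3: edi=12+3=15
cmp edi, 18  (cmp 15,18)
jne body: taken
after sub edx, 7: edx=(-65)-7=-72
after sub edx, ebx: edx=(-72)-32=-104
after add ebx, edi: ebx=32+15=47
after add edi, 3: edi=15+3=18
cmp edi, 18  (cmp 18,18)
jne body: not taken
after imul ebx, 12: ebx=47*12=564
halt.
Total executed instructions: 41.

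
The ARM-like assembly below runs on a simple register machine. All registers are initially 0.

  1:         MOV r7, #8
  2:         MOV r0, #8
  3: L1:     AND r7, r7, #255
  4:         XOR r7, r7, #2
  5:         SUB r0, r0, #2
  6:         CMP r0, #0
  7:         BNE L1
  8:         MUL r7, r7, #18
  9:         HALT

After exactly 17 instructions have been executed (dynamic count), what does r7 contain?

10

MOV r7, #8 → r7=8
MOV r0, #8 → r0=8
AND r7, r7, #255 → r7=8&255=8
XOR r7, r7, #2 → r7=8^2=10
SUB r0, r0, #2 → r0=8-2=6
CMP r0, #0  (cmp 6,0)
BNE L1: taken
AND r7, r7, #255 → r7=10&255=10
XOR r7, r7, #2 → r7=10^2=8
SUB r0, r0, #2 → r0=6-2=4
CMP r0, #0  (cmp 4,0)
BNE L1: taken
AND r7, r7, #255 → r7=8&255=8
XOR r7, r7, #2 → r7=8^2=10
SUB r0, r0, #2 → r0=4-2=2
CMP r0, #0  (cmp 2,0)
BNE L1: taken
After step 17: r7 = 10.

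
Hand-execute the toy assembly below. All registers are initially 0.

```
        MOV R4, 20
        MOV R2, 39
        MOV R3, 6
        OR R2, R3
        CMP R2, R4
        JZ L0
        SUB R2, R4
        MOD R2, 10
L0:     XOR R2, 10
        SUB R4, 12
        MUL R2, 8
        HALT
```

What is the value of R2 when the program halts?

R4=20
R2=39
R3=6
R2=39|6=39
CMP R2, R4  (cmp 39,20)
JZ L0: not taken
R2=39-20=19
R2=19%10=9
R2=9^10=3
R4=20-12=8
R2=3*8=24
halt.

24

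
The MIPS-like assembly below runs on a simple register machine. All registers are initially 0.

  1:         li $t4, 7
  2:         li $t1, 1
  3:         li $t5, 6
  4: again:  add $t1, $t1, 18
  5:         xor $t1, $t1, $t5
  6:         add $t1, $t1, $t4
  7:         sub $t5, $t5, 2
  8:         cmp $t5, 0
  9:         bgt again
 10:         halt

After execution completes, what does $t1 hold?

72

$t4=7
$t1=1
$t5=6
$t1=1+18=19
$t1=19^6=21
$t1=21+7=28
$t5=6-2=4
cmp $t5, 0  (cmp 4,0)
bgt again: taken
$t1=28+18=46
$t1=46^4=42
$t1=42+7=49
$t5=4-2=2
cmp $t5, 0  (cmp 2,0)
bgt again: taken
$t1=49+18=67
$t1=67^2=65
$t1=65+7=72
$t5=2-2=0
cmp $t5, 0  (cmp 0,0)
bgt again: not taken
halt.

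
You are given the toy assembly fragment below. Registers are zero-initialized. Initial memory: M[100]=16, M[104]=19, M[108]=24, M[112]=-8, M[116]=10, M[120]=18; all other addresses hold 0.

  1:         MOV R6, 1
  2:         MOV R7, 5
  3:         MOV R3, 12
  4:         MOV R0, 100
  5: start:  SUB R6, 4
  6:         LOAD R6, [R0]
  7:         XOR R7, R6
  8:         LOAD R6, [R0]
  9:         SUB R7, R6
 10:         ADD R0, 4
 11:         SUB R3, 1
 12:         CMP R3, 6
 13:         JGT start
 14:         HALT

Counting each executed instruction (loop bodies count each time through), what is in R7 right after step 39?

3

R6=1
R7=5
R3=12
R0=100
R6=1-4=-3
R6=M[100]=16
R7=5^16=21
R6=M[100]=16
R7=21-16=5
R0=100+4=104
R3=12-1=11
CMP R3, 6  (cmp 11,6)
JGT start: taken
R6=16-4=12
R6=M[104]=19
R7=5^19=22
R6=M[104]=19
R7=22-19=3
R0=104+4=108
R3=11-1=10
CMP R3, 6  (cmp 10,6)
JGT start: taken
R6=19-4=15
R6=M[108]=24
R7=3^24=27
R6=M[108]=24
R7=27-24=3
R0=108+4=112
R3=10-1=9
CMP R3, 6  (cmp 9,6)
JGT start: taken
R6=24-4=20
R6=M[112]=-8
R7=3^(-8)=-5
R6=M[112]=-8
R7=(-5)-(-8)=3
R0=112+4=116
R3=9-1=8
CMP R3, 6  (cmp 8,6)
After step 39: R7 = 3.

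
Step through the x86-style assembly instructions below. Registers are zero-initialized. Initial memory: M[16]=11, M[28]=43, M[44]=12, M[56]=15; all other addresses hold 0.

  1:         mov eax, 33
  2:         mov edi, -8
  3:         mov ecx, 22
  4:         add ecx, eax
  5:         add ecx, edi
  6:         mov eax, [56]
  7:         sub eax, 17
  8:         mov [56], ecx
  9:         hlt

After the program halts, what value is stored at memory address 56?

after mov eax, 33: eax=33
after mov edi, -8: edi=-8
after mov ecx, 22: ecx=22
after add ecx, eax: ecx=22+33=55
after add ecx, edi: ecx=55+(-8)=47
after mov eax, [56]: eax=M[56]=15
after sub eax, 17: eax=15-17=-2
mov [56], ecx → M[56]=47
halt.

47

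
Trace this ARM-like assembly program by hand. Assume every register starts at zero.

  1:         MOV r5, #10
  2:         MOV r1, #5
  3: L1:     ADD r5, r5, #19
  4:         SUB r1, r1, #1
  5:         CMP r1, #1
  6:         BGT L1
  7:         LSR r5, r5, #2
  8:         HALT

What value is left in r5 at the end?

MOV r5, #10 → r5=10
MOV r1, #5 → r1=5
ADD r5, r5, #19 → r5=10+19=29
SUB r1, r1, #1 → r1=5-1=4
CMP r1, #1  (cmp 4,1)
BGT L1: taken
ADD r5, r5, #19 → r5=29+19=48
SUB r1, r1, #1 → r1=4-1=3
CMP r1, #1  (cmp 3,1)
BGT L1: taken
ADD r5, r5, #19 → r5=48+19=67
SUB r1, r1, #1 → r1=3-1=2
CMP r1, #1  (cmp 2,1)
BGT L1: taken
ADD r5, r5, #19 → r5=67+19=86
SUB r1, r1, #1 → r1=2-1=1
CMP r1, #1  (cmp 1,1)
BGT L1: not taken
LSR r5, r5, #2 → r5=86>>2=21
halt.

21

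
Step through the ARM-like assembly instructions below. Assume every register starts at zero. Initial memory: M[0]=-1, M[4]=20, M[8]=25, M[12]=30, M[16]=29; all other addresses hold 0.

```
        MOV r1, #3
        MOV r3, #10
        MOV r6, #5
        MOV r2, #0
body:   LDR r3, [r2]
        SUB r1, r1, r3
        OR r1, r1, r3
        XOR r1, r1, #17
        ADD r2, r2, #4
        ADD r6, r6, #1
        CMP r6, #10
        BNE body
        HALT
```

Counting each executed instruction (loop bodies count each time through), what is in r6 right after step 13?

MOV r1, #3 → r1=3
MOV r3, #10 → r3=10
MOV r6, #5 → r6=5
MOV r2, #0 → r2=0
LDR r3, [r2] → r3=M[0]=-1
SUB r1, r1, r3 → r1=3-(-1)=4
OR r1, r1, r3 → r1=4|(-1)=-1
XOR r1, r1, #17 → r1=(-1)^17=-18
ADD r2, r2, #4 → r2=0+4=4
ADD r6, r6, #1 → r6=5+1=6
CMP r6, #10  (cmp 6,10)
BNE body: taken
LDR r3, [r2] → r3=M[4]=20
After step 13: r6 = 6.

6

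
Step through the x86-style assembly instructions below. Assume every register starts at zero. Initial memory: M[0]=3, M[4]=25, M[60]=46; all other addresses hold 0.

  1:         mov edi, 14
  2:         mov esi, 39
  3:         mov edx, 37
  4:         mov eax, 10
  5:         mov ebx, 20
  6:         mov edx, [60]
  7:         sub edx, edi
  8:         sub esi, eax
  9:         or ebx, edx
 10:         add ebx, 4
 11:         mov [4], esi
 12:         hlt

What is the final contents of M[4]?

edi=14
esi=39
edx=37
eax=10
ebx=20
edx=M[60]=46
edx=46-14=32
esi=39-10=29
ebx=20|32=52
ebx=52+4=56
mov [4], esi → M[4]=29
halt.

29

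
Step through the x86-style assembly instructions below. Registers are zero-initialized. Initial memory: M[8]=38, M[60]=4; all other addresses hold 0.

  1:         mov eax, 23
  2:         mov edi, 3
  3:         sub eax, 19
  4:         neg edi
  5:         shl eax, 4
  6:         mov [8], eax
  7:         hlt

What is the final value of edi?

mov eax, 23 → eax=23
mov edi, 3 → edi=3
sub eax, 19 → eax=23-19=4
neg edi → edi=-(3)=-3
shl eax, 4 → eax=4<<4=64
mov [8], eax → M[8]=64
halt.

-3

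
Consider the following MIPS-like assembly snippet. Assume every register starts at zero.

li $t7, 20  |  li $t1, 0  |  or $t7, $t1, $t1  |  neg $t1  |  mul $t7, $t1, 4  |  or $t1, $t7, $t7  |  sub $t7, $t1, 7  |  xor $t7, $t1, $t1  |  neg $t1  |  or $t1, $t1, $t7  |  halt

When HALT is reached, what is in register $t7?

$t7=20
$t1=0
$t7=0|0=0
$t1=-(0)=0
$t7=0*4=0
$t1=0|0=0
$t7=0-7=-7
$t7=0^0=0
$t1=-(0)=0
$t1=0|0=0
halt.

0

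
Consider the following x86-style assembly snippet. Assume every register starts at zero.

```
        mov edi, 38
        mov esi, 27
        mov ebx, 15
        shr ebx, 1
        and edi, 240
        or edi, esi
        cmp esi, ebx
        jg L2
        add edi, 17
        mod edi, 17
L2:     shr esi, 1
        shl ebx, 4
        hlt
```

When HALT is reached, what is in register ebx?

after mov edi, 38: edi=38
after mov esi, 27: esi=27
after mov ebx, 15: ebx=15
after shr ebx, 1: ebx=15>>1=7
after and edi, 240: edi=38&240=32
after or edi, esi: edi=32|27=59
cmp esi, ebx  (cmp 27,7)
jg L2: taken
after shr esi, 1: esi=27>>1=13
after shl ebx, 4: ebx=7<<4=112
halt.

112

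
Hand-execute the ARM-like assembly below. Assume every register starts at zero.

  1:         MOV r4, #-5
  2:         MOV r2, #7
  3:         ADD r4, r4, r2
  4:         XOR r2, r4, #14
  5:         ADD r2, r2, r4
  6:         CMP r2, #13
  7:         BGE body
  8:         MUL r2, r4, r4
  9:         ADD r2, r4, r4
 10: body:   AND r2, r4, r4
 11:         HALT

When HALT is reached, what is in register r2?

MOV r4, #-5 → r4=-5
MOV r2, #7 → r2=7
ADD r4, r4, r2 → r4=(-5)+7=2
XOR r2, r4, #14 → r2=2^14=12
ADD r2, r2, r4 → r2=12+2=14
CMP r2, #13  (cmp 14,13)
BGE body: taken
AND r2, r4, r4 → r2=2&2=2
halt.

2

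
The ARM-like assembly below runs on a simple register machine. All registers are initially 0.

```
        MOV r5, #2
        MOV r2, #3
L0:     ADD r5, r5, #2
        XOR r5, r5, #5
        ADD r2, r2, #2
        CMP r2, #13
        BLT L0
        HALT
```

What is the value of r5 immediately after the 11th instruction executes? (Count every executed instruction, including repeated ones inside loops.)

6

MOV r5, #2 → r5=2
MOV r2, #3 → r2=3
ADD r5, r5, #2 → r5=2+2=4
XOR r5, r5, #5 → r5=4^5=1
ADD r2, r2, #2 → r2=3+2=5
CMP r2, #13  (cmp 5,13)
BLT L0: taken
ADD r5, r5, #2 → r5=1+2=3
XOR r5, r5, #5 → r5=3^5=6
ADD r2, r2, #2 → r2=5+2=7
CMP r2, #13  (cmp 7,13)
After step 11: r5 = 6.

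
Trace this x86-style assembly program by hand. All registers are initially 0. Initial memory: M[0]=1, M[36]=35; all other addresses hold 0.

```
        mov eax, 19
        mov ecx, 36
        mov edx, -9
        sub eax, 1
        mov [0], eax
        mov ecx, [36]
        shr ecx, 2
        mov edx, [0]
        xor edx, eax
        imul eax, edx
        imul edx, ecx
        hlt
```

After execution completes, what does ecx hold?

mov eax, 19 → eax=19
mov ecx, 36 → ecx=36
mov edx, -9 → edx=-9
sub eax, 1 → eax=19-1=18
mov [0], eax → M[0]=18
mov ecx, [36] → ecx=M[36]=35
shr ecx, 2 → ecx=35>>2=8
mov edx, [0] → edx=M[0]=18
xor edx, eax → edx=18^18=0
imul eax, edx → eax=18*0=0
imul edx, ecx → edx=0*8=0
halt.

8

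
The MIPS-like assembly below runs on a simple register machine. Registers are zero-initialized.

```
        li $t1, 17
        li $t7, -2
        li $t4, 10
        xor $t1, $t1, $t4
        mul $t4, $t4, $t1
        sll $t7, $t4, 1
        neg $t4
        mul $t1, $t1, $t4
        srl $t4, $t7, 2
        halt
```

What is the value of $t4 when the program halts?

li $t1, 17 → $t1=17
li $t7, -2 → $t7=-2
li $t4, 10 → $t4=10
xor $t1, $t1, $t4 → $t1=17^10=27
mul $t4, $t4, $t1 → $t4=10*27=270
sll $t7, $t4, 1 → $t7=270<<1=540
neg $t4 → $t4=-(270)=-270
mul $t1, $t1, $t4 → $t1=27*(-270)=-7290
srl $t4, $t7, 2 → $t4=540>>2=135
halt.

135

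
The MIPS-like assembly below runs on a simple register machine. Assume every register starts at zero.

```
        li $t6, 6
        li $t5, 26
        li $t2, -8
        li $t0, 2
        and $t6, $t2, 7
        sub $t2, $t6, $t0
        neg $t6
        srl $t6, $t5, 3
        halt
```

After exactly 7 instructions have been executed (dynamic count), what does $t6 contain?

li $t6, 6 → $t6=6
li $t5, 26 → $t5=26
li $t2, -8 → $t2=-8
li $t0, 2 → $t0=2
and $t6, $t2, 7 → $t6=(-8)&7=0
sub $t2, $t6, $t0 → $t2=0-2=-2
neg $t6 → $t6=-(0)=0
After step 7: $t6 = 0.

0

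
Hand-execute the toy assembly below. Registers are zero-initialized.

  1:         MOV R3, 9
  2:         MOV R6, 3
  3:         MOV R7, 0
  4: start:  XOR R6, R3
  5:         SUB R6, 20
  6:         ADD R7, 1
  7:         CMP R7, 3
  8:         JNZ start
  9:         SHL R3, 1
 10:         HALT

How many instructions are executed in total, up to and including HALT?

20

R3=9
R6=3
R7=0
R6=3^9=10
R6=10-20=-10
R7=0+1=1
CMP R7, 3  (cmp 1,3)
JNZ start: taken
R6=(-10)^9=-1
R6=(-1)-20=-21
R7=1+1=2
CMP R7, 3  (cmp 2,3)
JNZ start: taken
R6=(-21)^9=-30
R6=(-30)-20=-50
R7=2+1=3
CMP R7, 3  (cmp 3,3)
JNZ start: not taken
R3=9<<1=18
halt.
Total executed instructions: 20.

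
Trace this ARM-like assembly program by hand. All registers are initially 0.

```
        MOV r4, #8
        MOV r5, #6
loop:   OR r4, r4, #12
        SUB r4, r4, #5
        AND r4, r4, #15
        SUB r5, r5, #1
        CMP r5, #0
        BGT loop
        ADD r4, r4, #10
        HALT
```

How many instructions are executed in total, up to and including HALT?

40

after MOV r4, #8: r4=8
after MOV r5, #6: r5=6
after OR r4, r4, #12: r4=8|12=12
after SUB r4, r4, #5: r4=12-5=7
after AND r4, r4, #15: r4=7&15=7
after SUB r5, r5, #1: r5=6-1=5
CMP r5, #0  (cmp 5,0)
BGT loop: taken
after OR r4, r4, #12: r4=7|12=15
after SUB r4, r4, #5: r4=15-5=10
after AND r4, r4, #15: r4=10&15=10
after SUB r5, r5, #1: r5=5-1=4
CMP r5, #0  (cmp 4,0)
BGT loop: taken
after OR r4, r4, #12: r4=10|12=14
after SUB r4, r4, #5: r4=14-5=9
after AND r4, r4, #15: r4=9&15=9
after SUB r5, r5, #1: r5=4-1=3
CMP r5, #0  (cmp 3,0)
BGT loop: taken
after OR r4, r4, #12: r4=9|12=13
after SUB r4, r4, #5: r4=13-5=8
after AND r4, r4, #15: r4=8&15=8
after SUB r5, r5, #1: r5=3-1=2
CMP r5, #0  (cmp 2,0)
BGT loop: taken
after OR r4, r4, #12: r4=8|12=12
after SUB r4, r4, #5: r4=12-5=7
after AND r4, r4, #15: r4=7&15=7
after SUB r5, r5, #1: r5=2-1=1
CMP r5, #0  (cmp 1,0)
BGT loop: taken
after OR r4, r4, #12: r4=7|12=15
after SUB r4, r4, #5: r4=15-5=10
after AND r4, r4, #15: r4=10&15=10
after SUB r5, r5, #1: r5=1-1=0
CMP r5, #0  (cmp 0,0)
BGT loop: not taken
after ADD r4, r4, #10: r4=10+10=20
halt.
Total executed instructions: 40.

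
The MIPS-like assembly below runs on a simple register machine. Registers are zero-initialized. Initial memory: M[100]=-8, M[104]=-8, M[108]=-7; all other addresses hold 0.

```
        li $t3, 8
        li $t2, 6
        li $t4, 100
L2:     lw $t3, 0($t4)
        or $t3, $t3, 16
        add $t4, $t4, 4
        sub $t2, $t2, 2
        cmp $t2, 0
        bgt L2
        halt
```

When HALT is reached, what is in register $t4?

$t3=8
$t2=6
$t4=100
$t3=M[100]=-8
$t3=(-8)|16=-8
$t4=100+4=104
$t2=6-2=4
cmp $t2, 0  (cmp 4,0)
bgt L2: taken
$t3=M[104]=-8
$t3=(-8)|16=-8
$t4=104+4=108
$t2=4-2=2
cmp $t2, 0  (cmp 2,0)
bgt L2: taken
$t3=M[108]=-7
$t3=(-7)|16=-7
$t4=108+4=112
$t2=2-2=0
cmp $t2, 0  (cmp 0,0)
bgt L2: not taken
halt.

112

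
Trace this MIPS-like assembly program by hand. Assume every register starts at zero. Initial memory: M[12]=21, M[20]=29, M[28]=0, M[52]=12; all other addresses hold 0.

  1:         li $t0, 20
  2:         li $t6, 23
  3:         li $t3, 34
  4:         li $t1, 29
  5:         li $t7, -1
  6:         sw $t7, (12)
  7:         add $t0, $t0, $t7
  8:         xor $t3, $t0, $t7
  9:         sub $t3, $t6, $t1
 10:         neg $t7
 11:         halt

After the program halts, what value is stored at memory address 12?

li $t0, 20 → $t0=20
li $t6, 23 → $t6=23
li $t3, 34 → $t3=34
li $t1, 29 → $t1=29
li $t7, -1 → $t7=-1
sw $t7, (12) → M[12]=-1
add $t0, $t0, $t7 → $t0=20+(-1)=19
xor $t3, $t0, $t7 → $t3=19^(-1)=-20
sub $t3, $t6, $t1 → $t3=23-29=-6
neg $t7 → $t7=-(-1)=1
halt.

-1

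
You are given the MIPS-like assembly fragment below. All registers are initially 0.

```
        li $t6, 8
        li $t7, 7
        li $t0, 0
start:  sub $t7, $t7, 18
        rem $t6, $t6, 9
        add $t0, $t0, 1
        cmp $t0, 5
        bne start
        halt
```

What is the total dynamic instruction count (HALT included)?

li $t6, 8 → $t6=8
li $t7, 7 → $t7=7
li $t0, 0 → $t0=0
sub $t7, $t7, 18 → $t7=7-18=-11
rem $t6, $t6, 9 → $t6=8%9=8
add $t0, $t0, 1 → $t0=0+1=1
cmp $t0, 5  (cmp 1,5)
bne start: taken
sub $t7, $t7, 18 → $t7=(-11)-18=-29
rem $t6, $t6, 9 → $t6=8%9=8
add $t0, $t0, 1 → $t0=1+1=2
cmp $t0, 5  (cmp 2,5)
bne start: taken
sub $t7, $t7, 18 → $t7=(-29)-18=-47
rem $t6, $t6, 9 → $t6=8%9=8
add $t0, $t0, 1 → $t0=2+1=3
cmp $t0, 5  (cmp 3,5)
bne start: taken
sub $t7, $t7, 18 → $t7=(-47)-18=-65
rem $t6, $t6, 9 → $t6=8%9=8
add $t0, $t0, 1 → $t0=3+1=4
cmp $t0, 5  (cmp 4,5)
bne start: taken
sub $t7, $t7, 18 → $t7=(-65)-18=-83
rem $t6, $t6, 9 → $t6=8%9=8
add $t0, $t0, 1 → $t0=4+1=5
cmp $t0, 5  (cmp 5,5)
bne start: not taken
halt.
Total executed instructions: 29.

29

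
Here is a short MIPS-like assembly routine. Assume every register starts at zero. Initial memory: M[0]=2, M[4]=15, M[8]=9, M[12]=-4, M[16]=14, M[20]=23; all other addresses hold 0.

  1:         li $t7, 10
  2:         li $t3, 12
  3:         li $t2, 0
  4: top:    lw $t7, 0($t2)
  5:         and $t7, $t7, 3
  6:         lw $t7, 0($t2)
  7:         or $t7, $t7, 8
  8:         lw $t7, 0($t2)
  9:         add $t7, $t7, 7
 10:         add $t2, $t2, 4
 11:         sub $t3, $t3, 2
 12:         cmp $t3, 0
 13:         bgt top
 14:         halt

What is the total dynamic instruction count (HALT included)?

li $t7, 10 → $t7=10
li $t3, 12 → $t3=12
li $t2, 0 → $t2=0
lw $t7, 0($t2) → $t7=M[0]=2
and $t7, $t7, 3 → $t7=2&3=2
lw $t7, 0($t2) → $t7=M[0]=2
or $t7, $t7, 8 → $t7=2|8=10
lw $t7, 0($t2) → $t7=M[0]=2
add $t7, $t7, 7 → $t7=2+7=9
add $t2, $t2, 4 → $t2=0+4=4
sub $t3, $t3, 2 → $t3=12-2=10
cmp $t3, 0  (cmp 10,0)
bgt top: taken
lw $t7, 0($t2) → $t7=M[4]=15
and $t7, $t7, 3 → $t7=15&3=3
lw $t7, 0($t2) → $t7=M[4]=15
or $t7, $t7, 8 → $t7=15|8=15
lw $t7, 0($t2) → $t7=M[4]=15
add $t7, $t7, 7 → $t7=15+7=22
add $t2, $t2, 4 → $t2=4+4=8
sub $t3, $t3, 2 → $t3=10-2=8
cmp $t3, 0  (cmp 8,0)
bgt top: taken
lw $t7, 0($t2) → $t7=M[8]=9
and $t7, $t7, 3 → $t7=9&3=1
lw $t7, 0($t2) → $t7=M[8]=9
or $t7, $t7, 8 → $t7=9|8=9
lw $t7, 0($t2) → $t7=M[8]=9
add $t7, $t7, 7 → $t7=9+7=16
add $t2, $t2, 4 → $t2=8+4=12
sub $t3, $t3, 2 → $t3=8-2=6
cmp $t3, 0  (cmp 6,0)
bgt top: taken
lw $t7, 0($t2) → $t7=M[12]=-4
and $t7, $t7, 3 → $t7=(-4)&3=0
lw $t7, 0($t2) → $t7=M[12]=-4
or $t7, $t7, 8 → $t7=(-4)|8=-4
lw $t7, 0($t2) → $t7=M[12]=-4
add $t7, $t7, 7 → $t7=(-4)+7=3
add $t2, $t2, 4 → $t2=12+4=16
sub $t3, $t3, 2 → $t3=6-2=4
cmp $t3, 0  (cmp 4,0)
bgt top: taken
lw $t7, 0($t2) → $t7=M[16]=14
and $t7, $t7, 3 → $t7=14&3=2
lw $t7, 0($t2) → $t7=M[16]=14
or $t7, $t7, 8 → $t7=14|8=14
lw $t7, 0($t2) → $t7=M[16]=14
add $t7, $t7, 7 → $t7=14+7=21
add $t2, $t2, 4 → $t2=16+4=20
sub $t3, $t3, 2 → $t3=4-2=2
cmp $t3, 0  (cmp 2,0)
bgt top: taken
lw $t7, 0($t2) → $t7=M[20]=23
and $t7, $t7, 3 → $t7=23&3=3
lw $t7, 0($t2) → $t7=M[20]=23
or $t7, $t7, 8 → $t7=23|8=31
lw $t7, 0($t2) → $t7=M[20]=23
add $t7, $t7, 7 → $t7=23+7=30
add $t2, $t2, 4 → $t2=20+4=24
sub $t3, $t3, 2 → $t3=2-2=0
cmp $t3, 0  (cmp 0,0)
bgt top: not taken
halt.
Total executed instructions: 64.

64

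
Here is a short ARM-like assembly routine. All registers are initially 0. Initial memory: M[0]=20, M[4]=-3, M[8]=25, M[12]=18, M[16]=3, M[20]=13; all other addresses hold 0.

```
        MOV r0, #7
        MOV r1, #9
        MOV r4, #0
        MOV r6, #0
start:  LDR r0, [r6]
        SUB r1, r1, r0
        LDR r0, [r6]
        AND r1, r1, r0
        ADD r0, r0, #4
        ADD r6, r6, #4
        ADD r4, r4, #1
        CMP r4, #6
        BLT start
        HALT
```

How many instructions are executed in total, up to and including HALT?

59

r0=7
r1=9
r4=0
r6=0
r0=M[0]=20
r1=9-20=-11
r0=M[0]=20
r1=(-11)&20=20
r0=20+4=24
r6=0+4=4
r4=0+1=1
CMP r4, #6  (cmp 1,6)
BLT start: taken
r0=M[4]=-3
r1=20-(-3)=23
r0=M[4]=-3
r1=23&(-3)=21
r0=(-3)+4=1
r6=4+4=8
r4=1+1=2
CMP r4, #6  (cmp 2,6)
BLT start: taken
r0=M[8]=25
r1=21-25=-4
r0=M[8]=25
r1=(-4)&25=24
r0=25+4=29
r6=8+4=12
r4=2+1=3
CMP r4, #6  (cmp 3,6)
BLT start: taken
r0=M[12]=18
r1=24-18=6
r0=M[12]=18
r1=6&18=2
r0=18+4=22
r6=12+4=16
r4=3+1=4
CMP r4, #6  (cmp 4,6)
BLT start: taken
r0=M[16]=3
r1=2-3=-1
r0=M[16]=3
r1=(-1)&3=3
r0=3+4=7
r6=16+4=20
r4=4+1=5
CMP r4, #6  (cmp 5,6)
BLT start: taken
r0=M[20]=13
r1=3-13=-10
r0=M[20]=13
r1=(-10)&13=4
r0=13+4=17
r6=20+4=24
r4=5+1=6
CMP r4, #6  (cmp 6,6)
BLT start: not taken
halt.
Total executed instructions: 59.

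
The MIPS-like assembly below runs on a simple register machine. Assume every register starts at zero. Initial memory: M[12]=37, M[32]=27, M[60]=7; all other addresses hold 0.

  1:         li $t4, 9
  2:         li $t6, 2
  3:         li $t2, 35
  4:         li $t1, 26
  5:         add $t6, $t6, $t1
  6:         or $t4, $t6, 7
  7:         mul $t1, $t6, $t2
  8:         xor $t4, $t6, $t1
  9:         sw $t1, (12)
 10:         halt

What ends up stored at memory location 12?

980

$t4=9
$t6=2
$t2=35
$t1=26
$t6=2+26=28
$t4=28|7=31
$t1=28*35=980
$t4=28^980=968
sw $t1, (12) → M[12]=980
halt.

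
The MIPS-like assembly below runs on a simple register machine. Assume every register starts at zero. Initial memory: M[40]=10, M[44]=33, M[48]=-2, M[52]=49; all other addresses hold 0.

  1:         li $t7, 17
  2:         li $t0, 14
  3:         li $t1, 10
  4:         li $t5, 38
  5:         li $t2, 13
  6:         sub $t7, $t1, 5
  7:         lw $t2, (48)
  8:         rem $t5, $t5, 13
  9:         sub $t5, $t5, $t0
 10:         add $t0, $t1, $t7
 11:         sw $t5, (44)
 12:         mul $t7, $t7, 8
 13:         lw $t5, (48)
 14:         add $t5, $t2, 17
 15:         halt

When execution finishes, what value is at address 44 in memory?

li $t7, 17 → $t7=17
li $t0, 14 → $t0=14
li $t1, 10 → $t1=10
li $t5, 38 → $t5=38
li $t2, 13 → $t2=13
sub $t7, $t1, 5 → $t7=10-5=5
lw $t2, (48) → $t2=M[48]=-2
rem $t5, $t5, 13 → $t5=38%13=12
sub $t5, $t5, $t0 → $t5=12-14=-2
add $t0, $t1, $t7 → $t0=10+5=15
sw $t5, (44) → M[44]=-2
mul $t7, $t7, 8 → $t7=5*8=40
lw $t5, (48) → $t5=M[48]=-2
add $t5, $t2, 17 → $t5=(-2)+17=15
halt.

-2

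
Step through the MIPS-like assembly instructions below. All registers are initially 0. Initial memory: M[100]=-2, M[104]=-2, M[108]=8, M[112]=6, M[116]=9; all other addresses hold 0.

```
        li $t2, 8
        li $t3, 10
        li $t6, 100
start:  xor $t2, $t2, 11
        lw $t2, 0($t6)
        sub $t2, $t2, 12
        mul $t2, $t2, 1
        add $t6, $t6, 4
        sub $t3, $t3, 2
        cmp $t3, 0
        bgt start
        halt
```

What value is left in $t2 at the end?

li $t2, 8 → $t2=8
li $t3, 10 → $t3=10
li $t6, 100 → $t6=100
xor $t2, $t2, 11 → $t2=8^11=3
lw $t2, 0($t6) → $t2=M[100]=-2
sub $t2, $t2, 12 → $t2=(-2)-12=-14
mul $t2, $t2, 1 → $t2=(-14)*1=-14
add $t6, $t6, 4 → $t6=100+4=104
sub $t3, $t3, 2 → $t3=10-2=8
cmp $t3, 0  (cmp 8,0)
bgt start: taken
xor $t2, $t2, 11 → $t2=(-14)^11=-7
lw $t2, 0($t6) → $t2=M[104]=-2
sub $t2, $t2, 12 → $t2=(-2)-12=-14
mul $t2, $t2, 1 → $t2=(-14)*1=-14
add $t6, $t6, 4 → $t6=104+4=108
sub $t3, $t3, 2 → $t3=8-2=6
cmp $t3, 0  (cmp 6,0)
bgt start: taken
xor $t2, $t2, 11 → $t2=(-14)^11=-7
lw $t2, 0($t6) → $t2=M[108]=8
sub $t2, $t2, 12 → $t2=8-12=-4
mul $t2, $t2, 1 → $t2=(-4)*1=-4
add $t6, $t6, 4 → $t6=108+4=112
sub $t3, $t3, 2 → $t3=6-2=4
cmp $t3, 0  (cmp 4,0)
bgt start: taken
xor $t2, $t2, 11 → $t2=(-4)^11=-9
lw $t2, 0($t6) → $t2=M[112]=6
sub $t2, $t2, 12 → $t2=6-12=-6
mul $t2, $t2, 1 → $t2=(-6)*1=-6
add $t6, $t6, 4 → $t6=112+4=116
sub $t3, $t3, 2 → $t3=4-2=2
cmp $t3, 0  (cmp 2,0)
bgt start: taken
xor $t2, $t2, 11 → $t2=(-6)^11=-15
lw $t2, 0($t6) → $t2=M[116]=9
sub $t2, $t2, 12 → $t2=9-12=-3
mul $t2, $t2, 1 → $t2=(-3)*1=-3
add $t6, $t6, 4 → $t6=116+4=120
sub $t3, $t3, 2 → $t3=2-2=0
cmp $t3, 0  (cmp 0,0)
bgt start: not taken
halt.

-3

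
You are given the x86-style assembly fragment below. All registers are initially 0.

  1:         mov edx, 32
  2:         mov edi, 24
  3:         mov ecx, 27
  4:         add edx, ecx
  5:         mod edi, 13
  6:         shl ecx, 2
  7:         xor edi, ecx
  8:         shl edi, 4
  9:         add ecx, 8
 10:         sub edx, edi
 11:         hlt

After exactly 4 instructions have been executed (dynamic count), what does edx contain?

after mov edx, 32: edx=32
after mov edi, 24: edi=24
after mov ecx, 27: ecx=27
after add edx, ecx: edx=32+27=59
After step 4: edx = 59.

59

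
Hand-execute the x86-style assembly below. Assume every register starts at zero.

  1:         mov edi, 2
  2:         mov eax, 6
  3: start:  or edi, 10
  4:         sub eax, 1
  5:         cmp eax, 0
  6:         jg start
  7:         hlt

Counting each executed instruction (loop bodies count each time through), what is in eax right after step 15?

mov edi, 2 → edi=2
mov eax, 6 → eax=6
or edi, 10 → edi=2|10=10
sub eax, 1 → eax=6-1=5
cmp eax, 0  (cmp 5,0)
jg start: taken
or edi, 10 → edi=10|10=10
sub eax, 1 → eax=5-1=4
cmp eax, 0  (cmp 4,0)
jg start: taken
or edi, 10 → edi=10|10=10
sub eax, 1 → eax=4-1=3
cmp eax, 0  (cmp 3,0)
jg start: taken
or edi, 10 → edi=10|10=10
After step 15: eax = 3.

3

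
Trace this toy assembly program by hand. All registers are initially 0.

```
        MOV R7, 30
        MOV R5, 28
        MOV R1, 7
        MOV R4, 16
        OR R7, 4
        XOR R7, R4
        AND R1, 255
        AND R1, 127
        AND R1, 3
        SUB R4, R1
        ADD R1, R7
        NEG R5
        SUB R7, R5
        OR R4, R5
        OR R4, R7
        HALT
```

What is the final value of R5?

-28

R7=30
R5=28
R1=7
R4=16
R7=30|4=30
R7=30^16=14
R1=7&255=7
R1=7&127=7
R1=7&3=3
R4=16-3=13
R1=3+14=17
R5=-(28)=-28
R7=14-(-28)=42
R4=13|(-28)=-19
R4=(-19)|42=-17
halt.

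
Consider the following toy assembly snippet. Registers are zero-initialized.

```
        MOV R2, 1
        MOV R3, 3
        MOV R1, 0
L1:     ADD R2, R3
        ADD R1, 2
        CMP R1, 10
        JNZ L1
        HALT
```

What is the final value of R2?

after MOV R2, 1: R2=1
after MOV R3, 3: R3=3
after MOV R1, 0: R1=0
after ADD R2, R3: R2=1+3=4
after ADD R1, 2: R1=0+2=2
CMP R1, 10  (cmp 2,10)
JNZ L1: taken
after ADD R2, R3: R2=4+3=7
after ADD R1, 2: R1=2+2=4
CMP R1, 10  (cmp 4,10)
JNZ L1: taken
after ADD R2, R3: R2=7+3=10
after ADD R1, 2: R1=4+2=6
CMP R1, 10  (cmp 6,10)
JNZ L1: taken
after ADD R2, R3: R2=10+3=13
after ADD R1, 2: R1=6+2=8
CMP R1, 10  (cmp 8,10)
JNZ L1: taken
after ADD R2, R3: R2=13+3=16
after ADD R1, 2: R1=8+2=10
CMP R1, 10  (cmp 10,10)
JNZ L1: not taken
halt.

16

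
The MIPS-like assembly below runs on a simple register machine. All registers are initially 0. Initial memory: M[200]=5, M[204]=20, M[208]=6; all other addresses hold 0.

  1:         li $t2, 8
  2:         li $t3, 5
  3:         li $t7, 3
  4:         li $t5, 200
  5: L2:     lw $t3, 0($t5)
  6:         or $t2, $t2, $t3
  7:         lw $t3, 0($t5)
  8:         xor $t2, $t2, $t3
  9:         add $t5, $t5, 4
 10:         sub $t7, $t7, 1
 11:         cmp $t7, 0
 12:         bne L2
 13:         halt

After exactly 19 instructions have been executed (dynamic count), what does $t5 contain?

$t2=8
$t3=5
$t7=3
$t5=200
$t3=M[200]=5
$t2=8|5=13
$t3=M[200]=5
$t2=13^5=8
$t5=200+4=204
$t7=3-1=2
cmp $t7, 0  (cmp 2,0)
bne L2: taken
$t3=M[204]=20
$t2=8|20=28
$t3=M[204]=20
$t2=28^20=8
$t5=204+4=208
$t7=2-1=1
cmp $t7, 0  (cmp 1,0)
After step 19: $t5 = 208.

208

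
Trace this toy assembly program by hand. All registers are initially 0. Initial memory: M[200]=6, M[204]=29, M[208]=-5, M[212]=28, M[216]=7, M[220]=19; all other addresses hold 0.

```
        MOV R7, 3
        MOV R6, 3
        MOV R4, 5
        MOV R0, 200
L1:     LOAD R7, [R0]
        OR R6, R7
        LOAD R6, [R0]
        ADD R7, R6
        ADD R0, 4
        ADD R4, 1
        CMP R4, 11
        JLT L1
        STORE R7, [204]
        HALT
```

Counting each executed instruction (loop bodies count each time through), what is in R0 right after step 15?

204

MOV R7, 3 → R7=3
MOV R6, 3 → R6=3
MOV R4, 5 → R4=5
MOV R0, 200 → R0=200
LOAD R7, [R0] → R7=M[200]=6
OR R6, R7 → R6=3|6=7
LOAD R6, [R0] → R6=M[200]=6
ADD R7, R6 → R7=6+6=12
ADD R0, 4 → R0=200+4=204
ADD R4, 1 → R4=5+1=6
CMP R4, 11  (cmp 6,11)
JLT L1: taken
LOAD R7, [R0] → R7=M[204]=29
OR R6, R7 → R6=6|29=31
LOAD R6, [R0] → R6=M[204]=29
After step 15: R0 = 204.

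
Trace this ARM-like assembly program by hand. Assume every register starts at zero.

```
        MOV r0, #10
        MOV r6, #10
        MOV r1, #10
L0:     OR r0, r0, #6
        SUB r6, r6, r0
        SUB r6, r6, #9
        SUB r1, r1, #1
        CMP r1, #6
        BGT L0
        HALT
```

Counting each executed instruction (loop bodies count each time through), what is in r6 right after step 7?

-13

MOV r0, #10 → r0=10
MOV r6, #10 → r6=10
MOV r1, #10 → r1=10
OR r0, r0, #6 → r0=10|6=14
SUB r6, r6, r0 → r6=10-14=-4
SUB r6, r6, #9 → r6=(-4)-9=-13
SUB r1, r1, #1 → r1=10-1=9
After step 7: r6 = -13.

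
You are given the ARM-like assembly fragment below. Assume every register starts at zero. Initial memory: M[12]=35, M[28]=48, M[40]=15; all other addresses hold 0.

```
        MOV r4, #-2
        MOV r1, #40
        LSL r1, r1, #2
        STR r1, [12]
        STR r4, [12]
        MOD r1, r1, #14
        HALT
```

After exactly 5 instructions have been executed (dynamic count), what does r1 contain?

160

r4=-2
r1=40
r1=40<<2=160
STR r1, [12] → M[12]=160
STR r4, [12] → M[12]=-2
After step 5: r1 = 160.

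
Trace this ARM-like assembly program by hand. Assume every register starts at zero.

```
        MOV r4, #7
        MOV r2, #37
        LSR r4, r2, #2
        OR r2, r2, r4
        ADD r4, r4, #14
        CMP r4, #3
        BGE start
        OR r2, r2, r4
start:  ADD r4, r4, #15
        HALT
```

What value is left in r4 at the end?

r4=7
r2=37
r4=37>>2=9
r2=37|9=45
r4=9+14=23
CMP r4, #3  (cmp 23,3)
BGE start: taken
r4=23+15=38
halt.

38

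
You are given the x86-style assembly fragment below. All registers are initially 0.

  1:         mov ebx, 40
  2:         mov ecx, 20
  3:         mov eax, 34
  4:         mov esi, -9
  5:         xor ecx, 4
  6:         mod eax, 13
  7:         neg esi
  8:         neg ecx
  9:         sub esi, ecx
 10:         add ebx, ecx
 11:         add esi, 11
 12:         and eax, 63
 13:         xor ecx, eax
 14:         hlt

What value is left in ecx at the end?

-8

ebx=40
ecx=20
eax=34
esi=-9
ecx=20^4=16
eax=34%13=8
esi=-(-9)=9
ecx=-(16)=-16
esi=9-(-16)=25
ebx=40+(-16)=24
esi=25+11=36
eax=8&63=8
ecx=(-16)^8=-8
halt.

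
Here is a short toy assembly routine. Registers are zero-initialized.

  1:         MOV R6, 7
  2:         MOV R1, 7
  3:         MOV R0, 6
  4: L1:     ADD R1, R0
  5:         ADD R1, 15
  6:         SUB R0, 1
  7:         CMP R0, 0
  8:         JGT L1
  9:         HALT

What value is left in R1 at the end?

118

MOV R6, 7 → R6=7
MOV R1, 7 → R1=7
MOV R0, 6 → R0=6
ADD R1, R0 → R1=7+6=13
ADD R1, 15 → R1=13+15=28
SUB R0, 1 → R0=6-1=5
CMP R0, 0  (cmp 5,0)
JGT L1: taken
ADD R1, R0 → R1=28+5=33
ADD R1, 15 → R1=33+15=48
SUB R0, 1 → R0=5-1=4
CMP R0, 0  (cmp 4,0)
JGT L1: taken
ADD R1, R0 → R1=48+4=52
ADD R1, 15 → R1=52+15=67
SUB R0, 1 → R0=4-1=3
CMP R0, 0  (cmp 3,0)
JGT L1: taken
ADD R1, R0 → R1=67+3=70
ADD R1, 15 → R1=70+15=85
SUB R0, 1 → R0=3-1=2
CMP R0, 0  (cmp 2,0)
JGT L1: taken
ADD R1, R0 → R1=85+2=87
ADD R1, 15 → R1=87+15=102
SUB R0, 1 → R0=2-1=1
CMP R0, 0  (cmp 1,0)
JGT L1: taken
ADD R1, R0 → R1=102+1=103
ADD R1, 15 → R1=103+15=118
SUB R0, 1 → R0=1-1=0
CMP R0, 0  (cmp 0,0)
JGT L1: not taken
halt.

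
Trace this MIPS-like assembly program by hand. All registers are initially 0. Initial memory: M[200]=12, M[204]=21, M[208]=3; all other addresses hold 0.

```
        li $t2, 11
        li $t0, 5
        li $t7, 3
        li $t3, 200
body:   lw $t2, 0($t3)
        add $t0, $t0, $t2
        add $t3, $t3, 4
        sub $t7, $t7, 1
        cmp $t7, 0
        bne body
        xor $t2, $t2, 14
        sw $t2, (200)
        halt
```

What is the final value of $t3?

212

after li $t2, 11: $t2=11
after li $t0, 5: $t0=5
after li $t7, 3: $t7=3
after li $t3, 200: $t3=200
after lw $t2, 0($t3): $t2=M[200]=12
after add $t0, $t0, $t2: $t0=5+12=17
after add $t3, $t3, 4: $t3=200+4=204
after sub $t7, $t7, 1: $t7=3-1=2
cmp $t7, 0  (cmp 2,0)
bne body: taken
after lw $t2, 0($t3): $t2=M[204]=21
after add $t0, $t0, $t2: $t0=17+21=38
after add $t3, $t3, 4: $t3=204+4=208
after sub $t7, $t7, 1: $t7=2-1=1
cmp $t7, 0  (cmp 1,0)
bne body: taken
after lw $t2, 0($t3): $t2=M[208]=3
after add $t0, $t0, $t2: $t0=38+3=41
after add $t3, $t3, 4: $t3=208+4=212
after sub $t7, $t7, 1: $t7=1-1=0
cmp $t7, 0  (cmp 0,0)
bne body: not taken
after xor $t2, $t2, 14: $t2=3^14=13
sw $t2, (200) → M[200]=13
halt.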